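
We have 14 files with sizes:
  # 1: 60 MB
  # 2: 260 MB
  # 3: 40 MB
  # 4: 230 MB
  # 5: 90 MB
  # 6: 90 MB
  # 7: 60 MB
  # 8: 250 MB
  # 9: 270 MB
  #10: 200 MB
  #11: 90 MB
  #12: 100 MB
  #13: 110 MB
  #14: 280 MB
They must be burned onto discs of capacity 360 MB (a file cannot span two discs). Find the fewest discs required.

Total = 280 + 270 + 260 + 250 + 230 + 200 + 110 + 100 + 90 + 90 + 90 + 60 + 60 + 40 = 2130 MB.
Lower bound: ⌈2130/360⌉ = 6 discs.
A packing using 6 discs:
  disc 1: 280 + 60 = 340
  disc 2: 270 + 90 = 360
  disc 3: 260 + 100 = 360
  disc 4: 250 + 110 = 360
  disc 5: 230 + 90 + 40 = 360
  disc 6: 200 + 90 + 60 = 350
This matches the lower bound, so 6 is optimal.

6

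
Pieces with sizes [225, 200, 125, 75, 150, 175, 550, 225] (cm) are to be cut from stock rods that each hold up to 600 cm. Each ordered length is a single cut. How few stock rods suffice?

3

Total = 550 + 225 + 225 + 200 + 175 + 150 + 125 + 75 = 1725 cm.
Lower bound: ⌈1725/600⌉ = 3 stock rods.
A packing using 3 stock rods:
  stock rod 1: 550 = 550
  stock rod 2: 225 + 225 + 150 = 600
  stock rod 3: 200 + 175 + 125 + 75 = 575
This matches the lower bound, so 3 is optimal.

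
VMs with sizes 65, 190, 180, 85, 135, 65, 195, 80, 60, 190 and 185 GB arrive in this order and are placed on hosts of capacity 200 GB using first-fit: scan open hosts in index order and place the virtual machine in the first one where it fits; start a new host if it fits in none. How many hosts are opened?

8

  65 → host 1 (new)  [load 65/200]
  190 → host 2 (new)  [load 190/200]
  180 → host 3 (new)  [load 180/200]
  85 → host 1  [load 150/200]
  135 → host 4 (new)  [load 135/200]
  65 → host 4  [load 200/200]
  195 → host 5 (new)  [load 195/200]
  80 → host 6 (new)  [load 80/200]
  60 → host 6  [load 140/200]
  190 → host 7 (new)  [load 190/200]
  185 → host 8 (new)  [load 185/200]
8 hosts opened.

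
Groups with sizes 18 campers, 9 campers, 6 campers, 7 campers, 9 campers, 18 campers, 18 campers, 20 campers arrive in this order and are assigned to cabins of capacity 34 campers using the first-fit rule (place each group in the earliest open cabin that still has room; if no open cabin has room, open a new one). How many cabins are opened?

  18 → cabin 1 (new)  [load 18/34]
  9 → cabin 1  [load 27/34]
  6 → cabin 1  [load 33/34]
  7 → cabin 2 (new)  [load 7/34]
  9 → cabin 2  [load 16/34]
  18 → cabin 2  [load 34/34]
  18 → cabin 3 (new)  [load 18/34]
  20 → cabin 4 (new)  [load 20/34]
4 cabins opened.

4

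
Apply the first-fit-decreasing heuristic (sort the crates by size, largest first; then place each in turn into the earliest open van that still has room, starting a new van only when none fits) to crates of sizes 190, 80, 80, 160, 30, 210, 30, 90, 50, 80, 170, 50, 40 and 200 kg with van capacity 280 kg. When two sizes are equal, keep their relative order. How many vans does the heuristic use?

Sorted descending: 210, 200, 190, 170, 160, 90, 80, 80, 80, 50, 50, 40, 30, 30.
  210 → van 1 (new)  [load 210/280]
  200 → van 2 (new)  [load 200/280]
  190 → van 3 (new)  [load 190/280]
  170 → van 4 (new)  [load 170/280]
  160 → van 5 (new)  [load 160/280]
  90 → van 3  [load 280/280]
  80 → van 2  [load 280/280]
  80 → van 4  [load 250/280]
  80 → van 5  [load 240/280]
  50 → van 1  [load 260/280]
  50 → van 6 (new)  [load 50/280]
  40 → van 5  [load 280/280]
  30 → van 4  [load 280/280]
  30 → van 6  [load 80/280]
6 vans opened.

6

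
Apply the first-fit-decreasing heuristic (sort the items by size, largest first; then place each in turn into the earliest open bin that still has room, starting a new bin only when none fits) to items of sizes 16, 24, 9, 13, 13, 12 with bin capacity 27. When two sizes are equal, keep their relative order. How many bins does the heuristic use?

Sorted descending: 24, 16, 13, 13, 12, 9.
  24 → bin 1 (new)  [load 24/27]
  16 → bin 2 (new)  [load 16/27]
  13 → bin 3 (new)  [load 13/27]
  13 → bin 3  [load 26/27]
  12 → bin 4 (new)  [load 12/27]
  9 → bin 2  [load 25/27]
4 bins opened.

4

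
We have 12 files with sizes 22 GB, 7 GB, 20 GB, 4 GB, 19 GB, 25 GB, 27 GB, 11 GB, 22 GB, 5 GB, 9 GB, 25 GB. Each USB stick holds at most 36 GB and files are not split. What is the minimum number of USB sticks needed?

7

Total = 27 + 25 + 25 + 22 + 22 + 20 + 19 + 11 + 9 + 7 + 5 + 4 = 196 GB.
Lower bound: ⌈196/36⌉ = 6 USB sticks.
Also, 7 files each exceed 18 GB, and no two of those can share a USB stick, so at least 7 USB sticks are needed.
A packing using 7 USB sticks:
  USB stick 1: 27 + 9 = 36
  USB stick 2: 25 + 11 = 36
  USB stick 3: 25 + 7 + 4 = 36
  USB stick 4: 22 + 5 = 27
  USB stick 5: 22 = 22
  USB stick 6: 20 = 20
  USB stick 7: 19 = 19
This matches the lower bound, so 7 is optimal.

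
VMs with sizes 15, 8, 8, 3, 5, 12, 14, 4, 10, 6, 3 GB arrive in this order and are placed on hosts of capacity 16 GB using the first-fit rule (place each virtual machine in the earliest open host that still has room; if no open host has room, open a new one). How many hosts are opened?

  15 → host 1 (new)  [load 15/16]
  8 → host 2 (new)  [load 8/16]
  8 → host 2  [load 16/16]
  3 → host 3 (new)  [load 3/16]
  5 → host 3  [load 8/16]
  12 → host 4 (new)  [load 12/16]
  14 → host 5 (new)  [load 14/16]
  4 → host 3  [load 12/16]
  10 → host 6 (new)  [load 10/16]
  6 → host 6  [load 16/16]
  3 → host 3  [load 15/16]
6 hosts opened.

6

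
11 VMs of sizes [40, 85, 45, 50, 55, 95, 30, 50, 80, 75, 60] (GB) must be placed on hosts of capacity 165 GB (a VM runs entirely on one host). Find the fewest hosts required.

Total = 95 + 85 + 80 + 75 + 60 + 55 + 50 + 50 + 45 + 40 + 30 = 665 GB.
Lower bound: ⌈665/165⌉ = 5 hosts.
A packing using 5 hosts:
  host 1: 95 + 60 = 155
  host 2: 85 + 80 = 165
  host 3: 75 + 55 + 30 = 160
  host 4: 50 + 50 + 45 = 145
  host 5: 40 = 40
This matches the lower bound, so 5 is optimal.

5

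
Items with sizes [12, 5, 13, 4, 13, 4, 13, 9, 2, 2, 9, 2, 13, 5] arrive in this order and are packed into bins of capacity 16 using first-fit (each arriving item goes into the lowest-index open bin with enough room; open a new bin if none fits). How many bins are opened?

  12 → bin 1 (new)  [load 12/16]
  5 → bin 2 (new)  [load 5/16]
  13 → bin 3 (new)  [load 13/16]
  4 → bin 1  [load 16/16]
  13 → bin 4 (new)  [load 13/16]
  4 → bin 2  [load 9/16]
  13 → bin 5 (new)  [load 13/16]
  9 → bin 6 (new)  [load 9/16]
  2 → bin 2  [load 11/16]
  2 → bin 2  [load 13/16]
  9 → bin 7 (new)  [load 9/16]
  2 → bin 2  [load 15/16]
  13 → bin 8 (new)  [load 13/16]
  5 → bin 6  [load 14/16]
8 bins opened.

8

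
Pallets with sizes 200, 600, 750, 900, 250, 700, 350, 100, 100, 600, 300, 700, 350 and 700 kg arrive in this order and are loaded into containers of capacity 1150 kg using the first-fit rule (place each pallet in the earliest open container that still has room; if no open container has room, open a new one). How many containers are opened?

7

  200 → container 1 (new)  [load 200/1150]
  600 → container 1  [load 800/1150]
  750 → container 2 (new)  [load 750/1150]
  900 → container 3 (new)  [load 900/1150]
  250 → container 1  [load 1050/1150]
  700 → container 4 (new)  [load 700/1150]
  350 → container 2  [load 1100/1150]
  100 → container 1  [load 1150/1150]
  100 → container 3  [load 1000/1150]
  600 → container 5 (new)  [load 600/1150]
  300 → container 4  [load 1000/1150]
  700 → container 6 (new)  [load 700/1150]
  350 → container 5  [load 950/1150]
  700 → container 7 (new)  [load 700/1150]
7 containers opened.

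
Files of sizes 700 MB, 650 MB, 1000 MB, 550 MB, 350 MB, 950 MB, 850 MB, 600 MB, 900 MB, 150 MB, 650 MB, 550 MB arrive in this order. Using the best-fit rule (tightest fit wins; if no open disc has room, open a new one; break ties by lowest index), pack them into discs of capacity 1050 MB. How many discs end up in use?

10

  700 → disc 1 (new)  [load 700/1050]
  650 → disc 2 (new)  [load 650/1050]
  1000 → disc 3 (new)  [load 1000/1050]
  550 → disc 4 (new)  [load 550/1050]
  350 → disc 1  [load 1050/1050]
  950 → disc 5 (new)  [load 950/1050]
  850 → disc 6 (new)  [load 850/1050]
  600 → disc 7 (new)  [load 600/1050]
  900 → disc 8 (new)  [load 900/1050]
  150 → disc 8  [load 1050/1050]
  650 → disc 9 (new)  [load 650/1050]
  550 → disc 10 (new)  [load 550/1050]
10 discs opened.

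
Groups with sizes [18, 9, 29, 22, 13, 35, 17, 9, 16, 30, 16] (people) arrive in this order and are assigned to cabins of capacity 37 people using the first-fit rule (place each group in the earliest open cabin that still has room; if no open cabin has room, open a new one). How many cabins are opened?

  18 → cabin 1 (new)  [load 18/37]
  9 → cabin 1  [load 27/37]
  29 → cabin 2 (new)  [load 29/37]
  22 → cabin 3 (new)  [load 22/37]
  13 → cabin 3  [load 35/37]
  35 → cabin 4 (new)  [load 35/37]
  17 → cabin 5 (new)  [load 17/37]
  9 → cabin 1  [load 36/37]
  16 → cabin 5  [load 33/37]
  30 → cabin 6 (new)  [load 30/37]
  16 → cabin 7 (new)  [load 16/37]
7 cabins opened.

7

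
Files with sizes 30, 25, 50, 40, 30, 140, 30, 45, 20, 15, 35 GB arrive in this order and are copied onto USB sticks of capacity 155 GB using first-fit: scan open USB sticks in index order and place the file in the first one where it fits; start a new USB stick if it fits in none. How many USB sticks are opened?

4

  30 → USB stick 1 (new)  [load 30/155]
  25 → USB stick 1  [load 55/155]
  50 → USB stick 1  [load 105/155]
  40 → USB stick 1  [load 145/155]
  30 → USB stick 2 (new)  [load 30/155]
  140 → USB stick 3 (new)  [load 140/155]
  30 → USB stick 2  [load 60/155]
  45 → USB stick 2  [load 105/155]
  20 → USB stick 2  [load 125/155]
  15 → USB stick 2  [load 140/155]
  35 → USB stick 4 (new)  [load 35/155]
4 USB sticks opened.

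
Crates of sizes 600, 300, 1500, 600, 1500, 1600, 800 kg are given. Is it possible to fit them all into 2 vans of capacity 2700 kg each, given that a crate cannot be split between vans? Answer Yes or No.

No

Total = 6900 kg; ⌈6900/2700⌉ = 3.
At least 3 vans are required, but only 2 are allowed.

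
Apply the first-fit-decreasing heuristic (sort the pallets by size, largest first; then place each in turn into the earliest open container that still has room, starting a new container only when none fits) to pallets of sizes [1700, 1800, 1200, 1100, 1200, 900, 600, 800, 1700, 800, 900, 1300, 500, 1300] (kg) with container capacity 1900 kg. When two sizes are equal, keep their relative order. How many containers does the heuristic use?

Sorted descending: 1800, 1700, 1700, 1300, 1300, 1200, 1200, 1100, 900, 900, 800, 800, 600, 500.
  1800 → container 1 (new)  [load 1800/1900]
  1700 → container 2 (new)  [load 1700/1900]
  1700 → container 3 (new)  [load 1700/1900]
  1300 → container 4 (new)  [load 1300/1900]
  1300 → container 5 (new)  [load 1300/1900]
  1200 → container 6 (new)  [load 1200/1900]
  1200 → container 7 (new)  [load 1200/1900]
  1100 → container 8 (new)  [load 1100/1900]
  900 → container 9 (new)  [load 900/1900]
  900 → container 9  [load 1800/1900]
  800 → container 8  [load 1900/1900]
  800 → container 10 (new)  [load 800/1900]
  600 → container 4  [load 1900/1900]
  500 → container 5  [load 1800/1900]
10 containers opened.

10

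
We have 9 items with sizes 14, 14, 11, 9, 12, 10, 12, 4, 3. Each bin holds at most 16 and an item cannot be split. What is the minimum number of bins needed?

7

Total = 14 + 14 + 12 + 12 + 11 + 10 + 9 + 4 + 3 = 89.
Lower bound: ⌈89/16⌉ = 6 bins.
Also, 7 items each exceed 8, and no two of those can share a bin, so at least 7 bins are needed.
A packing using 7 bins:
  bin 1: 14 = 14
  bin 2: 14 = 14
  bin 3: 12 + 4 = 16
  bin 4: 12 + 3 = 15
  bin 5: 11 = 11
  bin 6: 10 = 10
  bin 7: 9 = 9
This matches the lower bound, so 7 is optimal.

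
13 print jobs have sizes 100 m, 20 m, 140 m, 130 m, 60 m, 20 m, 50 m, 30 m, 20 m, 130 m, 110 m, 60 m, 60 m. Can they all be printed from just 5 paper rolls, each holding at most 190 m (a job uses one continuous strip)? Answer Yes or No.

A valid assignment using 5 paper rolls:
  roll 1: 140 + 50 = 190
  roll 2: 130 + 60 = 190
  roll 3: 130 + 60 = 190
  roll 4: 110 + 60 + 20 = 190
  roll 5: 100 + 30 + 20 + 20 = 170
Every load is within 190 m, so 5 paper rolls suffice.

Yes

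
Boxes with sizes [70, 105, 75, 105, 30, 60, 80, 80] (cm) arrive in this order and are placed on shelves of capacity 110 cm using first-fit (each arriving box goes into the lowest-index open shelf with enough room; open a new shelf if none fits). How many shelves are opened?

7

  70 → shelf 1 (new)  [load 70/110]
  105 → shelf 2 (new)  [load 105/110]
  75 → shelf 3 (new)  [load 75/110]
  105 → shelf 4 (new)  [load 105/110]
  30 → shelf 1  [load 100/110]
  60 → shelf 5 (new)  [load 60/110]
  80 → shelf 6 (new)  [load 80/110]
  80 → shelf 7 (new)  [load 80/110]
7 shelves opened.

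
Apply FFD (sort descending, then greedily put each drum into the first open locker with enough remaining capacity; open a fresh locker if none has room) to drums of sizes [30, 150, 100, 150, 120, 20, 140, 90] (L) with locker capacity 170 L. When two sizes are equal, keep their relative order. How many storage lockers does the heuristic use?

6

Sorted descending: 150, 150, 140, 120, 100, 90, 30, 20.
  150 → locker 1 (new)  [load 150/170]
  150 → locker 2 (new)  [load 150/170]
  140 → locker 3 (new)  [load 140/170]
  120 → locker 4 (new)  [load 120/170]
  100 → locker 5 (new)  [load 100/170]
  90 → locker 6 (new)  [load 90/170]
  30 → locker 3  [load 170/170]
  20 → locker 1  [load 170/170]
6 storage lockers opened.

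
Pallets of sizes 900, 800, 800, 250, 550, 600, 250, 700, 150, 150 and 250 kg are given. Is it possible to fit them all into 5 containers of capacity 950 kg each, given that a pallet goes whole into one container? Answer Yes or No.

No

Total = 5400 kg; ⌈5400/950⌉ = 6.
At least 6 containers are required, but only 5 are allowed.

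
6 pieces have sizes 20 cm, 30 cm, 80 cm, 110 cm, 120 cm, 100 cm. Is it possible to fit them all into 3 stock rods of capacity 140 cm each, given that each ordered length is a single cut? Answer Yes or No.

No

Total = 460 cm; ⌈460/140⌉ = 4.
At least 4 stock rods are required, but only 3 are allowed.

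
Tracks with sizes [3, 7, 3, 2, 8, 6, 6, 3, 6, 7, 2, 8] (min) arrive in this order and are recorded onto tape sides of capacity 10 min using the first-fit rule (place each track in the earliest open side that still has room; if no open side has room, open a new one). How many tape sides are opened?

8

  3 → side 1 (new)  [load 3/10]
  7 → side 1  [load 10/10]
  3 → side 2 (new)  [load 3/10]
  2 → side 2  [load 5/10]
  8 → side 3 (new)  [load 8/10]
  6 → side 4 (new)  [load 6/10]
  6 → side 5 (new)  [load 6/10]
  3 → side 2  [load 8/10]
  6 → side 6 (new)  [load 6/10]
  7 → side 7 (new)  [load 7/10]
  2 → side 2  [load 10/10]
  8 → side 8 (new)  [load 8/10]
8 tape sides opened.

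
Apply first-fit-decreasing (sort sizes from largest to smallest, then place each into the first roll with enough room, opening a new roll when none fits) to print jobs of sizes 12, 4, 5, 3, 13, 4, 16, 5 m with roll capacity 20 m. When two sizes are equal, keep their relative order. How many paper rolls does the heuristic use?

Sorted descending: 16, 13, 12, 5, 5, 4, 4, 3.
  16 → roll 1 (new)  [load 16/20]
  13 → roll 2 (new)  [load 13/20]
  12 → roll 3 (new)  [load 12/20]
  5 → roll 2  [load 18/20]
  5 → roll 3  [load 17/20]
  4 → roll 1  [load 20/20]
  4 → roll 4 (new)  [load 4/20]
  3 → roll 3  [load 20/20]
4 paper rolls opened.

4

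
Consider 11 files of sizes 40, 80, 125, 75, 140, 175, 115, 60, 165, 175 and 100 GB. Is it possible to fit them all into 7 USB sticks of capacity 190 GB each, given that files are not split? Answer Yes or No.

A valid assignment using 7 USB sticks:
  USB stick 1: 175 = 175
  USB stick 2: 175 = 175
  USB stick 3: 165 = 165
  USB stick 4: 140 + 40 = 180
  USB stick 5: 125 + 60 = 185
  USB stick 6: 115 + 75 = 190
  USB stick 7: 100 + 80 = 180
Every load is within 190 GB, so 7 USB sticks suffice.

Yes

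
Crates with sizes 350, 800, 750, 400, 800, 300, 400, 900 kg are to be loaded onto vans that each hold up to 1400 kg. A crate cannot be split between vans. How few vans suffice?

4

Total = 900 + 800 + 800 + 750 + 400 + 400 + 350 + 300 = 4700 kg.
Lower bound: ⌈4700/1400⌉ = 4 vans.
A packing using 4 vans:
  van 1: 900 + 400 = 1300
  van 2: 800 + 400 = 1200
  van 3: 800 + 350 = 1150
  van 4: 750 + 300 = 1050
This matches the lower bound, so 4 is optimal.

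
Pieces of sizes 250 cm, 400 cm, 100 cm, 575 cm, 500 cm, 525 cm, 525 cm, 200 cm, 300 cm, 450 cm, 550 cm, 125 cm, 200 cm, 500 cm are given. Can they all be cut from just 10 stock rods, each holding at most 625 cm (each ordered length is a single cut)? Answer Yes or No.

Yes

A valid assignment using 10 stock rods:
  stock rod 1: 575 = 575
  stock rod 2: 550 = 550
  stock rod 3: 525 + 100 = 625
  stock rod 4: 525 = 525
  stock rod 5: 500 + 125 = 625
  stock rod 6: 500 = 500
  stock rod 7: 450 = 450
  stock rod 8: 400 + 200 = 600
  stock rod 9: 300 + 250 = 550
  stock rod 10: 200 = 200
Every load is within 625 cm, so 10 stock rods suffice.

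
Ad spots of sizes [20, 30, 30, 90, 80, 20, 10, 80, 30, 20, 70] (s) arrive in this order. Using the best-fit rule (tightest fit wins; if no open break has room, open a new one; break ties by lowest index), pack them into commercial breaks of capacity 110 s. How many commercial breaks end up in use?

5

  20 → break 1 (new)  [load 20/110]
  30 → break 1  [load 50/110]
  30 → break 1  [load 80/110]
  90 → break 2 (new)  [load 90/110]
  80 → break 3 (new)  [load 80/110]
  20 → break 2  [load 110/110]
  10 → break 1  [load 90/110]
  80 → break 4 (new)  [load 80/110]
  30 → break 3  [load 110/110]
  20 → break 1  [load 110/110]
  70 → break 5 (new)  [load 70/110]
5 commercial breaks opened.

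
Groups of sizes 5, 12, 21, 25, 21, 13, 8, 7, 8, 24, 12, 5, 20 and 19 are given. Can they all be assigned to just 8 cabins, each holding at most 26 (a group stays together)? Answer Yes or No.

No

Total = 200; ⌈200/26⌉ = 8.
The bound of 8 does not rule out 8, but exhaustive search shows no assignment into 8 cabins of capacity 26 exists — the minimum is 9.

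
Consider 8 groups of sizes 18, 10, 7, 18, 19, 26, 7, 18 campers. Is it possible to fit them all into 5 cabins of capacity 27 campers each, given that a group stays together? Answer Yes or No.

Total = 123 campers; ⌈123/27⌉ = 5.
The bound of 5 does not rule out 5, but exhaustive search shows no assignment into 5 cabins of capacity 27 campers exists — the minimum is 6.

No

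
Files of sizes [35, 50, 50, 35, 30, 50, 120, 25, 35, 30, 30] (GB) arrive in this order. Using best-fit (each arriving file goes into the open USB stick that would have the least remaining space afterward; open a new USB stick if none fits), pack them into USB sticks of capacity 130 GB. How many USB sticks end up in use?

4

  35 → USB stick 1 (new)  [load 35/130]
  50 → USB stick 1  [load 85/130]
  50 → USB stick 2 (new)  [load 50/130]
  35 → USB stick 1  [load 120/130]
  30 → USB stick 2  [load 80/130]
  50 → USB stick 2  [load 130/130]
  120 → USB stick 3 (new)  [load 120/130]
  25 → USB stick 4 (new)  [load 25/130]
  35 → USB stick 4  [load 60/130]
  30 → USB stick 4  [load 90/130]
  30 → USB stick 4  [load 120/130]
4 USB sticks opened.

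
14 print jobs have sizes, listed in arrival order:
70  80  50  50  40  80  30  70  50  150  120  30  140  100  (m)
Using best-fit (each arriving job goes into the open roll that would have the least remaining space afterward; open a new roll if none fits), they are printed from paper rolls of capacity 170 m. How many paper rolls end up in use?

7

  70 → roll 1 (new)  [load 70/170]
  80 → roll 1  [load 150/170]
  50 → roll 2 (new)  [load 50/170]
  50 → roll 2  [load 100/170]
  40 → roll 2  [load 140/170]
  80 → roll 3 (new)  [load 80/170]
  30 → roll 2  [load 170/170]
  70 → roll 3  [load 150/170]
  50 → roll 4 (new)  [load 50/170]
  150 → roll 5 (new)  [load 150/170]
  120 → roll 4  [load 170/170]
  30 → roll 6 (new)  [load 30/170]
  140 → roll 6  [load 170/170]
  100 → roll 7 (new)  [load 100/170]
7 paper rolls opened.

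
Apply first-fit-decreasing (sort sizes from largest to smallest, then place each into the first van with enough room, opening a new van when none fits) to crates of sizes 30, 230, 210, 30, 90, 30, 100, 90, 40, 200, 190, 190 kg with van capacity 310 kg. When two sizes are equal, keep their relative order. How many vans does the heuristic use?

5

Sorted descending: 230, 210, 200, 190, 190, 100, 90, 90, 40, 30, 30, 30.
  230 → van 1 (new)  [load 230/310]
  210 → van 2 (new)  [load 210/310]
  200 → van 3 (new)  [load 200/310]
  190 → van 4 (new)  [load 190/310]
  190 → van 5 (new)  [load 190/310]
  100 → van 2  [load 310/310]
  90 → van 3  [load 290/310]
  90 → van 4  [load 280/310]
  40 → van 1  [load 270/310]
  30 → van 1  [load 300/310]
  30 → van 4  [load 310/310]
  30 → van 5  [load 220/310]
5 vans opened.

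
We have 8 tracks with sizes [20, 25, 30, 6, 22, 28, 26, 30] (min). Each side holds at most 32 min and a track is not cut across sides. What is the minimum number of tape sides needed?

Total = 30 + 30 + 28 + 26 + 25 + 22 + 20 + 6 = 187 min.
Lower bound: ⌈187/32⌉ = 6 tape sides.
Also, 7 tracks each exceed 16 min, and no two of those can share a side, so at least 7 tape sides are needed.
A packing using 7 tape sides:
  side 1: 30 = 30
  side 2: 30 = 30
  side 3: 28 = 28
  side 4: 26 + 6 = 32
  side 5: 25 = 25
  side 6: 22 = 22
  side 7: 20 = 20
This matches the lower bound, so 7 is optimal.

7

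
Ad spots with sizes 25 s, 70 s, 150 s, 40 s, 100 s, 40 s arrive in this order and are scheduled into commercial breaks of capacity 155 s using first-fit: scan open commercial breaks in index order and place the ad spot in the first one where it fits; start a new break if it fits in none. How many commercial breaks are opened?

  25 → break 1 (new)  [load 25/155]
  70 → break 1  [load 95/155]
  150 → break 2 (new)  [load 150/155]
  40 → break 1  [load 135/155]
  100 → break 3 (new)  [load 100/155]
  40 → break 3  [load 140/155]
3 commercial breaks opened.

3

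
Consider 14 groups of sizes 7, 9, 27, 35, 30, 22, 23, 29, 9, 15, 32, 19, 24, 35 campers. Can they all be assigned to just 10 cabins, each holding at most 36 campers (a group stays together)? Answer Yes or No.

A valid assignment using 10 cabins:
  cabin 1: 35 = 35
  cabin 2: 35 = 35
  cabin 3: 32 = 32
  cabin 4: 30 = 30
  cabin 5: 29 + 7 = 36
  cabin 6: 27 + 9 = 36
  cabin 7: 24 + 9 = 33
  cabin 8: 23 = 23
  cabin 9: 22 = 22
  cabin 10: 19 + 15 = 34
Every load is within 36 campers, so 10 cabins suffice.

Yes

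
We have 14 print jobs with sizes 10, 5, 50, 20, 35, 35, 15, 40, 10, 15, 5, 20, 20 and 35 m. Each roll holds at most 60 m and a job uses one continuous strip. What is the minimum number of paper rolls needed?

6

Total = 50 + 40 + 35 + 35 + 35 + 20 + 20 + 20 + 15 + 15 + 10 + 10 + 5 + 5 = 315 m.
Lower bound: ⌈315/60⌉ = 6 paper rolls.
A packing using 6 paper rolls:
  roll 1: 50 + 10 = 60
  roll 2: 40 + 20 = 60
  roll 3: 35 + 20 + 5 = 60
  roll 4: 35 + 20 + 5 = 60
  roll 5: 35 + 15 + 10 = 60
  roll 6: 15 = 15
This matches the lower bound, so 6 is optimal.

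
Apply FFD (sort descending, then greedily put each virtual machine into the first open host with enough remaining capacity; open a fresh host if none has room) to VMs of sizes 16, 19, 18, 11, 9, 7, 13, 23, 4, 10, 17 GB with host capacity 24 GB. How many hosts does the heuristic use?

Sorted descending: 23, 19, 18, 17, 16, 13, 11, 10, 9, 7, 4.
  23 → host 1 (new)  [load 23/24]
  19 → host 2 (new)  [load 19/24]
  18 → host 3 (new)  [load 18/24]
  17 → host 4 (new)  [load 17/24]
  16 → host 5 (new)  [load 16/24]
  13 → host 6 (new)  [load 13/24]
  11 → host 6  [load 24/24]
  10 → host 7 (new)  [load 10/24]
  9 → host 7  [load 19/24]
  7 → host 4  [load 24/24]
  4 → host 2  [load 23/24]
7 hosts opened.

7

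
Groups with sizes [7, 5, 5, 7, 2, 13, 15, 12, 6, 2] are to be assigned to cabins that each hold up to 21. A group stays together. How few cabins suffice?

4

Total = 15 + 13 + 12 + 7 + 7 + 6 + 5 + 5 + 2 + 2 = 74.
Lower bound: ⌈74/21⌉ = 4 cabins.
A packing using 4 cabins:
  cabin 1: 15 + 6 = 21
  cabin 2: 13 + 7 = 20
  cabin 3: 12 + 7 + 2 = 21
  cabin 4: 5 + 5 + 2 = 12
This matches the lower bound, so 4 is optimal.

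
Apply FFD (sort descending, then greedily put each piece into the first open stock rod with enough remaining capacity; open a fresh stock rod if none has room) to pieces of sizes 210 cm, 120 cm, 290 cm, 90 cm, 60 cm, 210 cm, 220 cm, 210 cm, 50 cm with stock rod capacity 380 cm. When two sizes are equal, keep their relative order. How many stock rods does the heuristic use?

5

Sorted descending: 290, 220, 210, 210, 210, 120, 90, 60, 50.
  290 → stock rod 1 (new)  [load 290/380]
  220 → stock rod 2 (new)  [load 220/380]
  210 → stock rod 3 (new)  [load 210/380]
  210 → stock rod 4 (new)  [load 210/380]
  210 → stock rod 5 (new)  [load 210/380]
  120 → stock rod 2  [load 340/380]
  90 → stock rod 1  [load 380/380]
  60 → stock rod 3  [load 270/380]
  50 → stock rod 3  [load 320/380]
5 stock rods opened.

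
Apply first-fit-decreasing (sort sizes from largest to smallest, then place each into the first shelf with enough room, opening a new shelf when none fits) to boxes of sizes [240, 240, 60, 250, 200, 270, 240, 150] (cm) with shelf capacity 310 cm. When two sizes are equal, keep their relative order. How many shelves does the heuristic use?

7

Sorted descending: 270, 250, 240, 240, 240, 200, 150, 60.
  270 → shelf 1 (new)  [load 270/310]
  250 → shelf 2 (new)  [load 250/310]
  240 → shelf 3 (new)  [load 240/310]
  240 → shelf 4 (new)  [load 240/310]
  240 → shelf 5 (new)  [load 240/310]
  200 → shelf 6 (new)  [load 200/310]
  150 → shelf 7 (new)  [load 150/310]
  60 → shelf 2  [load 310/310]
7 shelves opened.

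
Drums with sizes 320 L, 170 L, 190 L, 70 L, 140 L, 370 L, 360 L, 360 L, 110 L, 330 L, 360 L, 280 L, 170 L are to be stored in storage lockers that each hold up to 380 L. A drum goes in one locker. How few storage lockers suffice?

10

Total = 370 + 360 + 360 + 360 + 330 + 320 + 280 + 190 + 170 + 170 + 140 + 110 + 70 = 3230 L.
Lower bound: ⌈3230/380⌉ = 9 storage lockers.
A packing using 10 storage lockers:
  locker 1: 370 = 370
  locker 2: 360 = 360
  locker 3: 360 = 360
  locker 4: 360 = 360
  locker 5: 330 = 330
  locker 6: 320 = 320
  locker 7: 280 + 70 = 350
  locker 8: 190 + 170 = 360
  locker 9: 170 + 140 = 310
  locker 10: 110 = 110
No arrangement into 9 storage lockers stays within capacity, so 10 is optimal.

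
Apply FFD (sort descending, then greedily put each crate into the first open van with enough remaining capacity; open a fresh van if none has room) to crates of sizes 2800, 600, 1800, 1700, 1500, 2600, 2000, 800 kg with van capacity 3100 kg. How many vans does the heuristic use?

6

Sorted descending: 2800, 2600, 2000, 1800, 1700, 1500, 800, 600.
  2800 → van 1 (new)  [load 2800/3100]
  2600 → van 2 (new)  [load 2600/3100]
  2000 → van 3 (new)  [load 2000/3100]
  1800 → van 4 (new)  [load 1800/3100]
  1700 → van 5 (new)  [load 1700/3100]
  1500 → van 6 (new)  [load 1500/3100]
  800 → van 3  [load 2800/3100]
  600 → van 4  [load 2400/3100]
6 vans opened.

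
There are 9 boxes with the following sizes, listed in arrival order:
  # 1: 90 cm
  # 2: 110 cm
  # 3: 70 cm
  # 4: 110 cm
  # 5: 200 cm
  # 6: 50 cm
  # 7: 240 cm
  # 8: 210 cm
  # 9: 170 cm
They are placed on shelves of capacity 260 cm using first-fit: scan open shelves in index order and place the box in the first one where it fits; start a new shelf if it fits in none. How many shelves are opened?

  90 → shelf 1 (new)  [load 90/260]
  110 → shelf 1  [load 200/260]
  70 → shelf 2 (new)  [load 70/260]
  110 → shelf 2  [load 180/260]
  200 → shelf 3 (new)  [load 200/260]
  50 → shelf 1  [load 250/260]
  240 → shelf 4 (new)  [load 240/260]
  210 → shelf 5 (new)  [load 210/260]
  170 → shelf 6 (new)  [load 170/260]
6 shelves opened.

6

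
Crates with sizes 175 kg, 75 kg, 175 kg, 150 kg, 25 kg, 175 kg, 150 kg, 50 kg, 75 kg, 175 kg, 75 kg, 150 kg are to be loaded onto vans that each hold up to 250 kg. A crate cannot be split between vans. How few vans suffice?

Total = 175 + 175 + 175 + 175 + 150 + 150 + 150 + 75 + 75 + 75 + 50 + 25 = 1450 kg.
Lower bound: ⌈1450/250⌉ = 6 vans.
Also, 7 crates each exceed 125 kg, and no two of those can share a van, so at least 7 vans are needed.
A packing using 7 vans:
  van 1: 175 + 75 = 250
  van 2: 175 + 75 = 250
  van 3: 175 + 75 = 250
  van 4: 175 + 50 + 25 = 250
  van 5: 150 = 150
  van 6: 150 = 150
  van 7: 150 = 150
This matches the lower bound, so 7 is optimal.

7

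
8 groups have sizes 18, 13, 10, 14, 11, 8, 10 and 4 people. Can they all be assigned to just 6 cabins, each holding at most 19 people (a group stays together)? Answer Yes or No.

A valid assignment using 6 cabins:
  cabin 1: 18 = 18
  cabin 2: 14 + 4 = 18
  cabin 3: 13 = 13
  cabin 4: 11 + 8 = 19
  cabin 5: 10 = 10
  cabin 6: 10 = 10
Every load is within 19 people, so 6 cabins suffice.

Yes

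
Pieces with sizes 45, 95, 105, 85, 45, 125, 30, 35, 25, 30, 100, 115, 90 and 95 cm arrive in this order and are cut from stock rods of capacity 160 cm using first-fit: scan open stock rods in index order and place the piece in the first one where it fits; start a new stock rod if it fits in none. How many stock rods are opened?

  45 → stock rod 1 (new)  [load 45/160]
  95 → stock rod 1  [load 140/160]
  105 → stock rod 2 (new)  [load 105/160]
  85 → stock rod 3 (new)  [load 85/160]
  45 → stock rod 2  [load 150/160]
  125 → stock rod 4 (new)  [load 125/160]
  30 → stock rod 3  [load 115/160]
  35 → stock rod 3  [load 150/160]
  25 → stock rod 4  [load 150/160]
  30 → stock rod 5 (new)  [load 30/160]
  100 → stock rod 5  [load 130/160]
  115 → stock rod 6 (new)  [load 115/160]
  90 → stock rod 7 (new)  [load 90/160]
  95 → stock rod 8 (new)  [load 95/160]
8 stock rods opened.

8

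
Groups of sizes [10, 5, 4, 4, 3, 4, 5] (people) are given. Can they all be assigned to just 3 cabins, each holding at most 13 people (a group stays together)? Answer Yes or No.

Yes

A valid assignment using 3 cabins:
  cabin 1: 10 + 3 = 13
  cabin 2: 5 + 5 = 10
  cabin 3: 4 + 4 + 4 = 12
Every load is within 13 people, so 3 cabins suffice.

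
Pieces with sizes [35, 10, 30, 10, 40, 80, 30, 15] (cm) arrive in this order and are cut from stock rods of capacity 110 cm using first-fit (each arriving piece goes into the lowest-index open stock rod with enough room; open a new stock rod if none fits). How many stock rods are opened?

  35 → stock rod 1 (new)  [load 35/110]
  10 → stock rod 1  [load 45/110]
  30 → stock rod 1  [load 75/110]
  10 → stock rod 1  [load 85/110]
  40 → stock rod 2 (new)  [load 40/110]
  80 → stock rod 3 (new)  [load 80/110]
  30 → stock rod 2  [load 70/110]
  15 → stock rod 1  [load 100/110]
3 stock rods opened.

3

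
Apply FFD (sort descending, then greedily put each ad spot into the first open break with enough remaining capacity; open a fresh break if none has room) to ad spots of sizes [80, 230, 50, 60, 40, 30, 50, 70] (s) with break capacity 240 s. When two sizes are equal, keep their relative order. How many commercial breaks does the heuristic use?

3

Sorted descending: 230, 80, 70, 60, 50, 50, 40, 30.
  230 → break 1 (new)  [load 230/240]
  80 → break 2 (new)  [load 80/240]
  70 → break 2  [load 150/240]
  60 → break 2  [load 210/240]
  50 → break 3 (new)  [load 50/240]
  50 → break 3  [load 100/240]
  40 → break 3  [load 140/240]
  30 → break 2  [load 240/240]
3 commercial breaks opened.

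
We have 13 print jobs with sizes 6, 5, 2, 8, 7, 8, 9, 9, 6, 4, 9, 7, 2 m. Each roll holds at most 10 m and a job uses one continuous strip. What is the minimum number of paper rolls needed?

Total = 9 + 9 + 9 + 8 + 8 + 7 + 7 + 6 + 6 + 5 + 4 + 2 + 2 = 82 m.
Lower bound: ⌈82/10⌉ = 9 paper rolls.
A packing using 10 paper rolls:
  roll 1: 9 = 9
  roll 2: 9 = 9
  roll 3: 9 = 9
  roll 4: 8 + 2 = 10
  roll 5: 8 + 2 = 10
  roll 6: 7 = 7
  roll 7: 7 = 7
  roll 8: 6 + 4 = 10
  roll 9: 6 = 6
  roll 10: 5 = 5
No arrangement into 9 paper rolls stays within capacity, so 10 is optimal.

10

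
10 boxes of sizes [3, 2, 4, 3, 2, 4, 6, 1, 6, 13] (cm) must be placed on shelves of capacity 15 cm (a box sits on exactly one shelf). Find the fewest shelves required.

3

Total = 13 + 6 + 6 + 4 + 4 + 3 + 3 + 2 + 2 + 1 = 44 cm.
Lower bound: ⌈44/15⌉ = 3 shelves.
A packing using 3 shelves:
  shelf 1: 13 + 2 = 15
  shelf 2: 6 + 6 + 3 = 15
  shelf 3: 4 + 4 + 3 + 2 + 1 = 14
This matches the lower bound, so 3 is optimal.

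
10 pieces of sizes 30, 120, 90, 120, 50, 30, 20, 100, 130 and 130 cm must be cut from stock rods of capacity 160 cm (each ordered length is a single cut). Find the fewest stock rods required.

Total = 130 + 130 + 120 + 120 + 100 + 90 + 50 + 30 + 30 + 20 = 820 cm.
Lower bound: ⌈820/160⌉ = 6 stock rods.
A packing using 6 stock rods:
  stock rod 1: 130 + 30 = 160
  stock rod 2: 130 + 30 = 160
  stock rod 3: 120 + 20 = 140
  stock rod 4: 120 = 120
  stock rod 5: 100 + 50 = 150
  stock rod 6: 90 = 90
This matches the lower bound, so 6 is optimal.

6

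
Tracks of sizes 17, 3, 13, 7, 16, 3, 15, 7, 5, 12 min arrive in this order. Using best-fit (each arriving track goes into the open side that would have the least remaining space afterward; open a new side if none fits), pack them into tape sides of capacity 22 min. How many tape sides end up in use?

  17 → side 1 (new)  [load 17/22]
  3 → side 1  [load 20/22]
  13 → side 2 (new)  [load 13/22]
  7 → side 2  [load 20/22]
  16 → side 3 (new)  [load 16/22]
  3 → side 3  [load 19/22]
  15 → side 4 (new)  [load 15/22]
  7 → side 4  [load 22/22]
  5 → side 5 (new)  [load 5/22]
  12 → side 5  [load 17/22]
5 tape sides opened.

5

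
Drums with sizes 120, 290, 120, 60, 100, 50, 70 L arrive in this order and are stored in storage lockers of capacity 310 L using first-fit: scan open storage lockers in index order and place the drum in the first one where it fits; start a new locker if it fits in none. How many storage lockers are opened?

  120 → locker 1 (new)  [load 120/310]
  290 → locker 2 (new)  [load 290/310]
  120 → locker 1  [load 240/310]
  60 → locker 1  [load 300/310]
  100 → locker 3 (new)  [load 100/310]
  50 → locker 3  [load 150/310]
  70 → locker 3  [load 220/310]
3 storage lockers opened.

3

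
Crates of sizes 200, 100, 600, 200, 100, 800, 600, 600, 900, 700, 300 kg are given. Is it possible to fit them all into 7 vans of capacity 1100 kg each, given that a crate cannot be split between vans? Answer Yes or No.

A valid assignment using 6 vans:
  van 1: 900 + 200 = 1100
  van 2: 800 + 300 = 1100
  van 3: 700 + 200 + 100 + 100 = 1100
  van 4: 600 = 600
  van 5: 600 = 600
  van 6: 600 = 600
That uses only 6 ≤ 7, so 7 vans are enough.

Yes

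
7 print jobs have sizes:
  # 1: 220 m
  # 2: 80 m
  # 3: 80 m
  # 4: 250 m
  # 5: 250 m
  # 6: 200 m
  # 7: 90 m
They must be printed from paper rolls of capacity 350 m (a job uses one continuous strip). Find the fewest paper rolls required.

4

Total = 250 + 250 + 220 + 200 + 90 + 80 + 80 = 1170 m.
Lower bound: ⌈1170/350⌉ = 4 paper rolls.
A packing using 4 paper rolls:
  roll 1: 250 + 90 = 340
  roll 2: 250 + 80 = 330
  roll 3: 220 + 80 = 300
  roll 4: 200 = 200
This matches the lower bound, so 4 is optimal.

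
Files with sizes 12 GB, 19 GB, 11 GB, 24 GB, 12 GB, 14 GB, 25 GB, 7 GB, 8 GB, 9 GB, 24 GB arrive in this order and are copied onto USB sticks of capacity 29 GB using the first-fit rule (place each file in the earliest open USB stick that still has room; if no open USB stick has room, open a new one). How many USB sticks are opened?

7

  12 → USB stick 1 (new)  [load 12/29]
  19 → USB stick 2 (new)  [load 19/29]
  11 → USB stick 1  [load 23/29]
  24 → USB stick 3 (new)  [load 24/29]
  12 → USB stick 4 (new)  [load 12/29]
  14 → USB stick 4  [load 26/29]
  25 → USB stick 5 (new)  [load 25/29]
  7 → USB stick 2  [load 26/29]
  8 → USB stick 6 (new)  [load 8/29]
  9 → USB stick 6  [load 17/29]
  24 → USB stick 7 (new)  [load 24/29]
7 USB sticks opened.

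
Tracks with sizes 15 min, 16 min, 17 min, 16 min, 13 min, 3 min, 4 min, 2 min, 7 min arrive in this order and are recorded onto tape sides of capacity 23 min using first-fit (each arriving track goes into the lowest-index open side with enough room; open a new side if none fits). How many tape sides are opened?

  15 → side 1 (new)  [load 15/23]
  16 → side 2 (new)  [load 16/23]
  17 → side 3 (new)  [load 17/23]
  16 → side 4 (new)  [load 16/23]
  13 → side 5 (new)  [load 13/23]
  3 → side 1  [load 18/23]
  4 → side 1  [load 22/23]
  2 → side 2  [load 18/23]
  7 → side 4  [load 23/23]
5 tape sides opened.

5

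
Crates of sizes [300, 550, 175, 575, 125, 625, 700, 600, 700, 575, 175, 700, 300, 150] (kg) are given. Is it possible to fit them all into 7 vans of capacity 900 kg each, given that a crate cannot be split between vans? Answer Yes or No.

No

Total = 6250 kg; ⌈6250/900⌉ = 7.
8 crates each exceed half the capacity and cannot share a van, forcing at least 8 vans.
At least 8 vans are required, but only 7 are allowed.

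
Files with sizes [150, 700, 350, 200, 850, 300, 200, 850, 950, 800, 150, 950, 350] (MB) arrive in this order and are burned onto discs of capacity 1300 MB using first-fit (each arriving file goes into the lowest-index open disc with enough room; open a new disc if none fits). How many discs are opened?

6

  150 → disc 1 (new)  [load 150/1300]
  700 → disc 1  [load 850/1300]
  350 → disc 1  [load 1200/1300]
  200 → disc 2 (new)  [load 200/1300]
  850 → disc 2  [load 1050/1300]
  300 → disc 3 (new)  [load 300/1300]
  200 → disc 2  [load 1250/1300]
  850 → disc 3  [load 1150/1300]
  950 → disc 4 (new)  [load 950/1300]
  800 → disc 5 (new)  [load 800/1300]
  150 → disc 3  [load 1300/1300]
  950 → disc 6 (new)  [load 950/1300]
  350 → disc 4  [load 1300/1300]
6 discs opened.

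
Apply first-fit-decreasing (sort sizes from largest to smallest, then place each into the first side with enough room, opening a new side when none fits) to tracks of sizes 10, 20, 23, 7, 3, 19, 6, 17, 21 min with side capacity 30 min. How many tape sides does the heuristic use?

Sorted descending: 23, 21, 20, 19, 17, 10, 7, 6, 3.
  23 → side 1 (new)  [load 23/30]
  21 → side 2 (new)  [load 21/30]
  20 → side 3 (new)  [load 20/30]
  19 → side 4 (new)  [load 19/30]
  17 → side 5 (new)  [load 17/30]
  10 → side 3  [load 30/30]
  7 → side 1  [load 30/30]
  6 → side 2  [load 27/30]
  3 → side 2  [load 30/30]
5 tape sides opened.

5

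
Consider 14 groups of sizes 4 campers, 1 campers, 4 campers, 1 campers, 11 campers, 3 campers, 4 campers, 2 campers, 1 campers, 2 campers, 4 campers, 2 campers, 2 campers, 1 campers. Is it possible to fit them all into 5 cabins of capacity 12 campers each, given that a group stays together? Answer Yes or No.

Yes

A valid assignment using 4 cabins:
  cabin 1: 11 + 1 = 12
  cabin 2: 4 + 4 + 4 = 12
  cabin 3: 4 + 3 + 2 + 2 + 1 = 12
  cabin 4: 2 + 2 + 1 + 1 = 6
That uses only 4 ≤ 5, so 5 cabins are enough.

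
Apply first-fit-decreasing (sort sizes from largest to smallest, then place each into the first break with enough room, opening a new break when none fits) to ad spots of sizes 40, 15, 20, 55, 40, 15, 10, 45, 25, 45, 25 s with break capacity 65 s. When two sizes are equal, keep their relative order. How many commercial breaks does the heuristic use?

6

Sorted descending: 55, 45, 45, 40, 40, 25, 25, 20, 15, 15, 10.
  55 → break 1 (new)  [load 55/65]
  45 → break 2 (new)  [load 45/65]
  45 → break 3 (new)  [load 45/65]
  40 → break 4 (new)  [load 40/65]
  40 → break 5 (new)  [load 40/65]
  25 → break 4  [load 65/65]
  25 → break 5  [load 65/65]
  20 → break 2  [load 65/65]
  15 → break 3  [load 60/65]
  15 → break 6 (new)  [load 15/65]
  10 → break 1  [load 65/65]
6 commercial breaks opened.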